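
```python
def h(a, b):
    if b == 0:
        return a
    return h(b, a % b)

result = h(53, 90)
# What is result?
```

h(53, 90) -> h(90, 53) -> h(53, 37) -> h(37, 16) -> h(16, 5) -> h(5, 1) -> h(1, 0) -> 1

Answer: 1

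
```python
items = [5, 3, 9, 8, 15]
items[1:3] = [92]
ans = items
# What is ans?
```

Trace:
`items = [5, 3, 9, 8, 15]` → items = [5, 3, 9, 8, 15]
`items[1:3] = [92]` → items = [5, 92, 8, 15]
`ans = items` → ans = [5, 92, 8, 15]
So ans = [5, 92, 8, 15]

Answer: [5, 92, 8, 15]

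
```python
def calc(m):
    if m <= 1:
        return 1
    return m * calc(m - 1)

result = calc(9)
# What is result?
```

calc(9) = 9 * 8 * 7 * 6 * 5 * 4 * 3 * 2 * 1 = 362880

Answer: 362880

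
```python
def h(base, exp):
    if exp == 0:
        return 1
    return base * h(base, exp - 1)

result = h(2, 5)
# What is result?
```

h(2, 5) = 2 * 2 * 2 * 2 * 2 = 32

Answer: 32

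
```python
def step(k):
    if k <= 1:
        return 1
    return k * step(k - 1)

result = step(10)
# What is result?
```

step(10) = 10 * 9 * 8 * 7 * 6 * 5 * 4 * 3 * 2 * 1 = 3628800

Answer: 3628800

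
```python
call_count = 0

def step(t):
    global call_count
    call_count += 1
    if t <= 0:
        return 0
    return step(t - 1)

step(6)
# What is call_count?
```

Linear recursion stepping by 1: 7 calls from t=6 down to ≤0.

Answer: 7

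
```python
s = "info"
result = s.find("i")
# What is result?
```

Trace:
`s = "info"` → s = 'info'
`result = s.find("i")` → result = 0
So result = 0

Answer: 0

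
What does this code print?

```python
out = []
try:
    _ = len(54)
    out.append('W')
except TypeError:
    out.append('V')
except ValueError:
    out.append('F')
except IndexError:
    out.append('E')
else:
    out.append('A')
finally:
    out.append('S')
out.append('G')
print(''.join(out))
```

Execution trace: 'V' (except TypeError) → 'S' (finally) → 'G' (after the try/except). Output: VSG

Answer: VSG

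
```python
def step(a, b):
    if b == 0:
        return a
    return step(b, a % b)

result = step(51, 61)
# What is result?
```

step(51, 61) -> step(61, 51) -> step(51, 10) -> step(10, 1) -> step(1, 0) -> 1

Answer: 1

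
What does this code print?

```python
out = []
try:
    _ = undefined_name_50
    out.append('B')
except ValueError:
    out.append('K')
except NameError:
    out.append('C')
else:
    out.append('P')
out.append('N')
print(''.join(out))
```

Execution trace: 'C' (except NameError) → 'N' (after the try/except). Output: CN

Answer: CN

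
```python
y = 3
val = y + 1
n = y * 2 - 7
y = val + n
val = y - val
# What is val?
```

Trace:
`y = 3` → y = 3
`val = y + 1` → val = 4
`n = y * 2 - 7` → n = -1
`y = val + n` → y = 3
`val = y - val` → val = -1
So val = -1

Answer: -1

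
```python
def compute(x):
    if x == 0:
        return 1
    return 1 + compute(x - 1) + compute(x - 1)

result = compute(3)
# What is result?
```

compute(x) = 1 + 2·compute(x-1), compute(0)=1. Closed form: (1+1)·2^3 - 1 = 15.

Answer: 15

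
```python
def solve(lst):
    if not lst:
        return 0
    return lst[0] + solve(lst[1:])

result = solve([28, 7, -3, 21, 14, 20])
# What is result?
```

28 + 7 + (-3) + 21 + 14 + 20 + 0 = 87

Answer: 87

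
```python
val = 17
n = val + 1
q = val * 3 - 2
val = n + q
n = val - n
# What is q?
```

Trace:
`val = 17` → val = 17
`n = val + 1` → n = 18
`q = val * 3 - 2` → q = 49
`val = n + q` → val = 67
`n = val - n` → n = 49
So q = 49

Answer: 49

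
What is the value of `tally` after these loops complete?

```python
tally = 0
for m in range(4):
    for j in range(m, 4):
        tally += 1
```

Upper triangle: 4 + 3 + ... + 1
`tally` takes the values: 0 → 1 → 2 → 3 → 4 → 5 → 6 → 7 → 8 → 9 → 10

Answer: 10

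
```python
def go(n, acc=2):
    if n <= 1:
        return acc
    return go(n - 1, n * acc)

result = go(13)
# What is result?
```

Accumulator trace (n, acc): (13, 2) -> (12, 26) -> (11, 312) -> (10, 3432) -> (9, 34320) -> (8, 308880) -> (7, 2471040) -> (6, 17297280) -> (5, 103783680) -> (4, 518918400) -> (3, 2075673600) -> (2, 6227020800) -> (1, 12454041600) -> return 12454041600

Answer: 12454041600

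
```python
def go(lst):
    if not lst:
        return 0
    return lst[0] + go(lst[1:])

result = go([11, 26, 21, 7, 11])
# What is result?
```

11 + 26 + 21 + 7 + 11 + 0 = 76

Answer: 76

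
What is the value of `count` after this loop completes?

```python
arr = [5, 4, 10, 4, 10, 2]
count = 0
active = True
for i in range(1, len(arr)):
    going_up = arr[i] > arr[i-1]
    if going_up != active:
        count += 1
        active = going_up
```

Count direction changes in [5, 4, 10, 4, 10, 2]
`count` takes the values: 0 → 1 → 2 → 3 → 4 → 5

Answer: 5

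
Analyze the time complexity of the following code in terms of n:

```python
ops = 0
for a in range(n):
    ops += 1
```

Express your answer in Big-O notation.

Each loop level contributes: n. Multiplying the contributions gives O(n).

Answer: O(n)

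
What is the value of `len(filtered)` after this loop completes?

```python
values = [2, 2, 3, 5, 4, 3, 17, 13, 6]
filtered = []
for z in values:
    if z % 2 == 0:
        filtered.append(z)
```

Count even numbers in [2, 2, 3, 5, 4, 3, 17, 13, 6]
`filtered` takes the values: [] → [2] → [2, 2] → [2, 2, 4] → [2, 2, 4, 6]
So `len(filtered)` = 4

Answer: 4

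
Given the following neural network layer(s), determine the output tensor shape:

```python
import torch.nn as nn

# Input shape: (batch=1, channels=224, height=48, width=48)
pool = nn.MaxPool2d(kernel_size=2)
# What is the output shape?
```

Input: (1, 224, 48, 48) -> Output: (1, 224, 24, 24)

Answer: (1, 224, 24, 24)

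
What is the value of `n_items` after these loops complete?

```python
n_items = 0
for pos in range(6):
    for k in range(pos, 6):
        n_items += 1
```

Upper triangle: 6 + 5 + ... + 1
`n_items` takes the values: 0 → 1 → 2 → 3 → 4 → 5 → 6 → 7 → 8 → 9 → 10 → 11 → 12 → 13 → 14 → 15 → 16 → 17 → 18 → 19 → 20 → 21

Answer: 21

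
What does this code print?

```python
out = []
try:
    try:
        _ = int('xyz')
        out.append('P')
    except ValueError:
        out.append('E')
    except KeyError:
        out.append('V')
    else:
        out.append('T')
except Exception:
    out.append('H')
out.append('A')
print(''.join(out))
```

Execution trace: 'E' (inner except ValueError) → 'A' (after the try/except). Output: EA

Answer: EA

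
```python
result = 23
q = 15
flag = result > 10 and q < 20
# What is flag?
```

Trace:
`result = 23` → result = 23
`q = 15` → q = 15
`flag = result > 10 and q < 20` → flag = True
So flag = True

Answer: True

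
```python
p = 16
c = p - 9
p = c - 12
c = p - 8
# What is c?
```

Trace:
`p = 16` → p = 16
`c = p - 9` → c = 7
`p = c - 12` → p = -5
`c = p - 8` → c = -13
So c = -13

Answer: -13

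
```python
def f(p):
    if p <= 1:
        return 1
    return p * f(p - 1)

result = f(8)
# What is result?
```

f(8) = 8 * 7 * 6 * 5 * 4 * 3 * 2 * 1 = 40320

Answer: 40320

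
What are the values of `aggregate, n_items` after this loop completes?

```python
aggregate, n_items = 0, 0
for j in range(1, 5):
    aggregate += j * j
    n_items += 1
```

Sum of squares and count
`aggregate, n_items` takes the values: (0, 0) → (1, 0) → (1, 1) → (5, 1) → (5, 2) → (14, 2) → (14, 3) → (30, 3) → (30, 4)

Answer: 30, 4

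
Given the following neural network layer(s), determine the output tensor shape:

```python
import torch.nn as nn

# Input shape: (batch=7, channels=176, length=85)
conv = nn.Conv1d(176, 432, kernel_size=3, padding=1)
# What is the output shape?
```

Input: (7, 176, 85) -> Output: (7, 432, 85)

Answer: (7, 432, 85)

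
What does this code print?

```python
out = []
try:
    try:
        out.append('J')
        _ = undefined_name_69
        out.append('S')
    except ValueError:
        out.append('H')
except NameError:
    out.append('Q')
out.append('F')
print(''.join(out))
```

Execution trace: 'J' (try body) → 'Q' (outer except NameError) → 'F' (after the try/except). Output: JQF

Answer: JQF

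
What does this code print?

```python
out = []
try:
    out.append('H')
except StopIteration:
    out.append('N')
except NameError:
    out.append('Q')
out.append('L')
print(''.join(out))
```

Execution trace: 'H' (try body, no exception) → 'L' (after the try/except). Output: HL

Answer: HL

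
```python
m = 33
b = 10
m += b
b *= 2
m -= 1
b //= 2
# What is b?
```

Trace:
`m = 33` → m = 33
`b = 10` → b = 10
`m += b` → m = 43
`b *= 2` → b = 20
`m -= 1` → m = 42
`b //= 2` → b = 10
So b = 10

Answer: 10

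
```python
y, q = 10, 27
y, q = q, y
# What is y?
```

Trace:
`y, q = 10, 27` → y = 10; q = 27
`y, q = q, y` → y = 27; q = 10
So y = 27

Answer: 27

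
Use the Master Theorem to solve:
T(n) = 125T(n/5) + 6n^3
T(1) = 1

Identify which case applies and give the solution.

a=125, b=5, f(n)=6n^3. log_5(125) = 3. Since c=3 = 3, Case 2 applies: T(n) = Θ(n^log_b(a) · log n) = O(n^3 log n).

Answer: O(n^3 log n) - Case 2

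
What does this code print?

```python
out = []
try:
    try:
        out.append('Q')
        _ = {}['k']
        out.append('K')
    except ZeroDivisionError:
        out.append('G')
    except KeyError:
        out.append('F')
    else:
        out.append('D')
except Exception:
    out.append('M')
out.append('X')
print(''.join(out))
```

Execution trace: 'Q' (inner try body) → 'F' (inner except KeyError) → 'X' (after the try/except). Output: QFX

Answer: QFX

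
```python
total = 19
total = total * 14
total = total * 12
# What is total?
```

Trace:
`total = 19` → total = 19
`total = total * 14` → total = 266
`total = total * 12` → total = 3192
So total = 3192

Answer: 3192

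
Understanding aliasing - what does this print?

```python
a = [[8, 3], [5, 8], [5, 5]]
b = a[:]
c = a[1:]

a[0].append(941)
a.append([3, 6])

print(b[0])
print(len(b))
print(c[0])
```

Key concept: slice with nested mutation.
Step by step:
`a = [[8, 3], [5, 8], [5, 5]]` → a = [[8, 3], [5, 8], [5, 5]]
`b = a[:]` → b = [[8, 3], [5, 8], [5, 5]]
`c = a[1:]` → c = [[5, 8], [5, 5]]
`a[0].append(941)` → a = [[8, 3, 941], [5, 8], [5, 5]]; b = [[8, 3, 941], [5, 8], [5, 5]]
`a.append([3, 6])` → a = [[8, 3, 941], [5, 8], [5, 5], [3, 6]]
`print(b[0])` → prints [8, 3, 941]
`print(len(b))` → prints 3
`print(c[0])` → prints [5, 8]

Answer:
[8, 3, 941]
3
[5, 8]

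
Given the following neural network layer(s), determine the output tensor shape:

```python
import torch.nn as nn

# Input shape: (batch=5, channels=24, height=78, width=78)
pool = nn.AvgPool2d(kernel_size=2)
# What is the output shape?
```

Input: (5, 24, 78, 78) -> Output: (5, 24, 39, 39)

Answer: (5, 24, 39, 39)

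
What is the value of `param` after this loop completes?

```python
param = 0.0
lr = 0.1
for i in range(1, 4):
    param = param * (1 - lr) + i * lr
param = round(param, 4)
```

Moving average with lr=0.1
`param` takes the values: 0.0 → 0.1 → 0.29 → 0.561

Answer: 0.561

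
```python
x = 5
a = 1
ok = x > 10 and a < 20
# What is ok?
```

Trace:
`x = 5` → x = 5
`a = 1` → a = 1
`ok = x > 10 and a < 20` → ok = False
So ok = False

Answer: False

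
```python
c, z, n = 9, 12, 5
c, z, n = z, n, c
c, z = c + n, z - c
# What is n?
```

Trace:
`c, z, n = 9, 12, 5` → c = 9; z = 12; n = 5
`c, z, n = z, n, c` → c = 12; z = 5; n = 9
`c, z = c + n, z - c` → c = 21; z = -7
So n = 9

Answer: 9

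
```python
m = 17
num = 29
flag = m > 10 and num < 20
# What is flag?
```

Trace:
`m = 17` → m = 17
`num = 29` → num = 29
`flag = m > 10 and num < 20` → flag = False
So flag = False

Answer: False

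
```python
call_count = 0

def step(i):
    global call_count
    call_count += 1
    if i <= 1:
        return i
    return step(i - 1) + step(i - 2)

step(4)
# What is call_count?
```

Calls(i) = 1 + Calls(i-1) + Calls(i-2); Calls(0)=Calls(1)=1. For i=4 this gives 9.

Answer: 9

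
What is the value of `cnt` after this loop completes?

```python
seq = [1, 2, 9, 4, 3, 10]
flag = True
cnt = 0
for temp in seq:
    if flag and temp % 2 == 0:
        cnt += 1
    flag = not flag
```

Count even values at even positions
`cnt` takes the values: 0

Answer: 0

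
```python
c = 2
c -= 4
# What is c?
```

Trace:
`c = 2` → c = 2
`c -= 4` → c = -2
So c = -2

Answer: -2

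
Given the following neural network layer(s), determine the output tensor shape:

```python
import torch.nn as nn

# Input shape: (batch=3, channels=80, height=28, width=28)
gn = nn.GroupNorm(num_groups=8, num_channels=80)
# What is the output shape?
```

Input: (3, 80, 28, 28) -> Output: (3, 80, 28, 28)

Answer: (3, 80, 28, 28)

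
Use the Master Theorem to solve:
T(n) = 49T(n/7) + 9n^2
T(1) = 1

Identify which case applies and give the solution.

a=49, b=7, f(n)=9n^2. log_7(49) = 2. Since c=2 = 2, Case 2 applies: T(n) = Θ(n^log_b(a) · log n) = O(n^2 log n).

Answer: O(n^2 log n) - Case 2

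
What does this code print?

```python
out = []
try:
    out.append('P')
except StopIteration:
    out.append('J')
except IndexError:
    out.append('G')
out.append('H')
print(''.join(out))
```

Execution trace: 'P' (try body, no exception) → 'H' (after the try/except). Output: PH

Answer: PH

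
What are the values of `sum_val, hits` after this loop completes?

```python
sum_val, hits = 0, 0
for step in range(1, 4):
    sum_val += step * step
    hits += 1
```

Sum of squares and count
`sum_val, hits` takes the values: (0, 0) → (1, 0) → (1, 1) → (5, 1) → (5, 2) → (14, 2) → (14, 3)

Answer: 14, 3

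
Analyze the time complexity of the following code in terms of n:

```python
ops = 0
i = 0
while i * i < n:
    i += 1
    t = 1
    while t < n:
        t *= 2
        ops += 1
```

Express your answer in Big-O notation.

Each loop level contributes: √n × log n. Multiplying the contributions gives O(√n log n).

Answer: O(√n log n)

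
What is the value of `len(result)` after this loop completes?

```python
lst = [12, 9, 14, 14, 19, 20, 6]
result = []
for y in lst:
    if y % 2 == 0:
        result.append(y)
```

Count even numbers in [12, 9, 14, 14, 19, 20, 6]
`result` takes the values: [] → [12] → [12, 14] → [12, 14, 14] → [12, 14, 14, 20] → [12, 14, 14, 20, 6]
So `len(result)` = 5

Answer: 5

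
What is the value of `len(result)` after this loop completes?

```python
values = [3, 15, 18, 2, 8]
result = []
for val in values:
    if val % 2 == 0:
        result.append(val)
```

Count even numbers in [3, 15, 18, 2, 8]
`result` takes the values: [] → [18] → [18, 2] → [18, 2, 8]
So `len(result)` = 3

Answer: 3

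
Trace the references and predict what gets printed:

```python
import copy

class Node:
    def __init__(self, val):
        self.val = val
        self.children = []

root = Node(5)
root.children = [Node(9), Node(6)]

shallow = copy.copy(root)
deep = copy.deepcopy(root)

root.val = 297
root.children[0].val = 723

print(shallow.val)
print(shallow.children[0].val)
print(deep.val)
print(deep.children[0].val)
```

Key concept: deep copy with custom objects.
Step by step:
`root = Node(5)` → root = Node(val=5, children=[])
`root.children = [Node(9), Node(6)]` → root = Node(val=5, children=[Node(val=9, children=[]), Node(val=6, children=[])])
`shallow = copy.copy(root)` → shallow = Node(val=5, children=[Node(val=9, children=[]), Node(val=6, children=[])])
`deep = copy.deepcopy(root)` → deep = Node(val=5, children=[Node(val=9, children=[]), Node(val=6, children=[])])
`root.val = 297` → root = Node(val=297, children=[Node(val=9, children=[]), Node(val=6, children=[])])
`root.children[0].val = 723` → root = Node(val=297, children=[Node(val=723, children=[]), Node(val=6, children=[])]); shallow = Node(val=5, children=[Node(val=723, children=[]), Node(val=6, children=[])])
`print(shallow.val)` → prints 5
`print(shallow.children[0].val)` → prints 723
`print(deep.val)` → prints 5
`print(deep.children[0].val)` → prints 9

Answer:
5
723
5
9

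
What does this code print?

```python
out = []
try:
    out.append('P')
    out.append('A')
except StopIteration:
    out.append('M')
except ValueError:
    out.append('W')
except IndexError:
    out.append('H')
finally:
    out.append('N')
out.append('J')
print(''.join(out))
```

Execution trace: 'P' (try body) → 'A' (try body, no exception) → 'N' (finally) → 'J' (after the try/except). Output: PANJ

Answer: PANJ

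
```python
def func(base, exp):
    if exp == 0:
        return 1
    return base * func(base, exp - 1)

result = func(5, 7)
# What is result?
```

func(5, 7) = 5 * 5 * 5 * 5 * 5 * 5 * 5 = 78125

Answer: 78125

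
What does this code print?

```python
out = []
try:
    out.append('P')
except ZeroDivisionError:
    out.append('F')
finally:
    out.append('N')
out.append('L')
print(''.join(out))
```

Execution trace: 'P' (try body, no exception) → 'N' (finally) → 'L' (after the try/except). Output: PNL

Answer: PNL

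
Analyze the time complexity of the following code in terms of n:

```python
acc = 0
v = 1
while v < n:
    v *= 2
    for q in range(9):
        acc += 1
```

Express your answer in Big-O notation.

Each loop level contributes: log n × 1. Multiplying the contributions gives O(log n).

Answer: O(log n)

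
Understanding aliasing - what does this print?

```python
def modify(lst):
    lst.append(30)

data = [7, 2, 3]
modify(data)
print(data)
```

Key concept: function modifies passed list.
Step by step:
`data = [7, 2, 3]` → data = [7, 2, 3]
`modify(data)` → data = [7, 2, 3, 30]
`print(data)` → prints [7, 2, 3, 30]

Answer: [7, 2, 3, 30]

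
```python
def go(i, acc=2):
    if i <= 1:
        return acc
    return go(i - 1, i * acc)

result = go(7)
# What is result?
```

Accumulator trace (n, acc): (7, 2) -> (6, 14) -> (5, 84) -> (4, 420) -> (3, 1680) -> (2, 5040) -> (1, 10080) -> return 10080

Answer: 10080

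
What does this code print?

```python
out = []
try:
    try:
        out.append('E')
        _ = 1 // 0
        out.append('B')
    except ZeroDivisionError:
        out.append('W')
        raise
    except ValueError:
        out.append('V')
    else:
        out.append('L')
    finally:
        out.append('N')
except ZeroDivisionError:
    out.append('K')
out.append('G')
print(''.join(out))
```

Execution trace: 'E' (inner try body) → 'W' (inner except ZeroDivisionError) → 'N' (inner finally) → 'K' (outer except ZeroDivisionError) → 'G' (after the try/except). Output: EWNKG

Answer: EWNKG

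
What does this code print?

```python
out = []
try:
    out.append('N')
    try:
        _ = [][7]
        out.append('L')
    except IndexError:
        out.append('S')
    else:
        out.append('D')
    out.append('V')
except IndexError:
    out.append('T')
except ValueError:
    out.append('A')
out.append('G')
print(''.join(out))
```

Execution trace: 'N' (try body) → 'S' (inner except IndexError) → 'V' (try body, no exception) → 'G' (after the try/except). Output: NSVG

Answer: NSVG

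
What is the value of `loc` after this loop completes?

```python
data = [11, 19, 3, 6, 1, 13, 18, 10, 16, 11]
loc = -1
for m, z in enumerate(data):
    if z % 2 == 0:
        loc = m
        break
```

First even number index in [11, 19, 3, 6, 1, 13, 18, 10, 16, 11]
`loc` takes the values: -1 → 3

Answer: 3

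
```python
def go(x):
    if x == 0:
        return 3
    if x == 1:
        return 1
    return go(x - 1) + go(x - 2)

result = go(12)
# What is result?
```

Build up from base cases: go(0)=3, go(1)=1, go(2)=4, go(3)=5, go(4)=9, go(5)=14, go(6)=23, ..., go(12)=411

Answer: 411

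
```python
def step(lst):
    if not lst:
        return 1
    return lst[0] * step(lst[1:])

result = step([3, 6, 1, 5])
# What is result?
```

Product over [3, 6, 1, 5] = 3 * 6 * 1 * 5 = 90

Answer: 90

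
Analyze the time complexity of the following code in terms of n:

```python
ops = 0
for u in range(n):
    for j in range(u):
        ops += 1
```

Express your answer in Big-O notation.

Each loop level contributes: n × n. Multiplying the contributions gives O(n^2).

Answer: O(n^2)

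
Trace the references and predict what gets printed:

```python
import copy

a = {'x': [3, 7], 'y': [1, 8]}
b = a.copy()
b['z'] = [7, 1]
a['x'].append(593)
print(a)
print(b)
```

Key concept: shallow copy of dict with mutable values.
Step by step:
`a = {'x': [3, 7], 'y': [1, 8]}` → a = {'x': [3, 7], 'y': [1, 8]}
`b = a.copy()` → b = {'x': [3, 7], 'y': [1, 8]}
`b['z'] = [7, 1]` → b = {'x': [3, 7], 'y': [1, 8], 'z': [7, 1]}
`a['x'].append(593)` → a = {'x': [3, 7, 593], 'y': [1, 8]}; b = {'x': [3, 7, 593], 'y': [1, 8], 'z': [7, 1]}
`print(a)` → prints {'x': [3, 7, 593], 'y': [1, 8]}
`print(b)` → prints {'x': [3, 7, 593], 'y': [1, 8], 'z': [7, 1]}

Answer:
{'x': [3, 7, 593], 'y': [1, 8]}
{'x': [3, 7, 593], 'y': [1, 8], 'z': [7, 1]}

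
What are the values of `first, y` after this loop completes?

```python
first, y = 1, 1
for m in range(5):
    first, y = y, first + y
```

Fibonacci: after 5 iterations
`first, y` takes the values: (1, 1) → (1, 2) → (2, 3) → (3, 5) → (5, 8) → (8, 13)

Answer: 8, 13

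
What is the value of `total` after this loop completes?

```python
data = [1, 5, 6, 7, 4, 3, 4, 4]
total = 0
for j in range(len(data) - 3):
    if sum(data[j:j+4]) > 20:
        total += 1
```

Count windows with sum > 20
`total` takes the values: 0 → 1

Answer: 1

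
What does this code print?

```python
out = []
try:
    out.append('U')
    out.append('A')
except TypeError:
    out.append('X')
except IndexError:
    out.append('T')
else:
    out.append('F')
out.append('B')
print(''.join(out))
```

Execution trace: 'U' (try body) → 'A' (try body, no exception) → 'F' (else) → 'B' (after the try/except). Output: UAFB

Answer: UAFB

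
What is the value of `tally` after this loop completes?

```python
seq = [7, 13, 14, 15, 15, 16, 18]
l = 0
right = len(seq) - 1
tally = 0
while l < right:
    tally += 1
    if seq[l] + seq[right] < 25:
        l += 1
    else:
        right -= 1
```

Steps to find pair summing to 25
`tally` takes the values: 0 → 1 → 2 → 3 → 4 → 5 → 6

Answer: 6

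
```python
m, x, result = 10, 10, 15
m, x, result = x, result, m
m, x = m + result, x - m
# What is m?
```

Trace:
`m, x, result = 10, 10, 15` → m = 10; x = 10; result = 15
`m, x, result = x, result, m` → m = 10; x = 15; result = 10
`m, x = m + result, x - m` → m = 20; x = 5
So m = 20

Answer: 20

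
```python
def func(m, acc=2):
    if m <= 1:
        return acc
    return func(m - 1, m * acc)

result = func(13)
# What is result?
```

Accumulator trace (n, acc): (13, 2) -> (12, 26) -> (11, 312) -> (10, 3432) -> (9, 34320) -> (8, 308880) -> (7, 2471040) -> (6, 17297280) -> (5, 103783680) -> (4, 518918400) -> (3, 2075673600) -> (2, 6227020800) -> (1, 12454041600) -> return 12454041600

Answer: 12454041600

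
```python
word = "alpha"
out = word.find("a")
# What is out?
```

Trace:
`word = "alpha"` → word = 'alpha'
`out = word.find("a")` → out = 0
So out = 0

Answer: 0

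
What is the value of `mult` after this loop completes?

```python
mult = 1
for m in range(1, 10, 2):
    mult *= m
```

Product of 1, 3, 5, ... up to 9
`mult` takes the values: 1 → 3 → 15 → 105 → 945

Answer: 945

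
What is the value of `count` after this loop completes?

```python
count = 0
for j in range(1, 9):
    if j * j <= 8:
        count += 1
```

Count numbers where j² ≤ 8
`count` takes the values: 0 → 1 → 2

Answer: 2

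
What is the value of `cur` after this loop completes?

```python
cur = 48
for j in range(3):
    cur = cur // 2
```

Halve 3 times: 48 // 2^3 = 6
`cur` takes the values: 48 → 24 → 12 → 6

Answer: 6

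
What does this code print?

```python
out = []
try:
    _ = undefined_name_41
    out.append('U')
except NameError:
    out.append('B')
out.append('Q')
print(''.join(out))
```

Execution trace: 'B' (except NameError) → 'Q' (after the try/except). Output: BQ

Answer: BQ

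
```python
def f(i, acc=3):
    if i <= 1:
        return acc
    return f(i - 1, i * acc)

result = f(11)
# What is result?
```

Accumulator trace (n, acc): (11, 3) -> (10, 33) -> (9, 330) -> (8, 2970) -> (7, 23760) -> (6, 166320) -> (5, 997920) -> (4, 4989600) -> (3, 19958400) -> (2, 59875200) -> (1, 119750400) -> return 119750400

Answer: 119750400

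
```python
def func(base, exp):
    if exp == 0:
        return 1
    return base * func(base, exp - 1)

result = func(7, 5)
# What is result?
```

func(7, 5) = 7 * 7 * 7 * 7 * 7 = 16807

Answer: 16807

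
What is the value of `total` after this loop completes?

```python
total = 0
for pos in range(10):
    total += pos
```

Sum of 0 to 9 = 45
`total` takes the values: 0 → 1 → 3 → 6 → 10 → 15 → 21 → 28 → 36 → 45

Answer: 45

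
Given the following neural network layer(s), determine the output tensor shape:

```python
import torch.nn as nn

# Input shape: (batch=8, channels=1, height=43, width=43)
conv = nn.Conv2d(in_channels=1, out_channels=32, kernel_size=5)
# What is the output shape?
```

Input: (8, 1, 43, 43) -> Output: (8, 32, 39, 39)

Answer: (8, 32, 39, 39)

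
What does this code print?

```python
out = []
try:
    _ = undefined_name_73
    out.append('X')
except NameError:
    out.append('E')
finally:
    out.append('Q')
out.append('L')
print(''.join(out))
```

Execution trace: 'E' (except NameError) → 'Q' (finally) → 'L' (after the try/except). Output: EQL

Answer: EQL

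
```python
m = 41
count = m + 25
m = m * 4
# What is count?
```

Trace:
`m = 41` → m = 41
`count = m + 25` → count = 66
`m = m * 4` → m = 164
So count = 66

Answer: 66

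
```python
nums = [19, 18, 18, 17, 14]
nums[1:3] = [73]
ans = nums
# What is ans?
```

Trace:
`nums = [19, 18, 18, 17, 14]` → nums = [19, 18, 18, 17, 14]
`nums[1:3] = [73]` → nums = [19, 73, 17, 14]
`ans = nums` → ans = [19, 73, 17, 14]
So ans = [19, 73, 17, 14]

Answer: [19, 73, 17, 14]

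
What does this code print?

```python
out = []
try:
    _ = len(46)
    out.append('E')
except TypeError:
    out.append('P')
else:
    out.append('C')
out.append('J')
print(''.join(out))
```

Execution trace: 'P' (except TypeError) → 'J' (after the try/except). Output: PJ

Answer: PJ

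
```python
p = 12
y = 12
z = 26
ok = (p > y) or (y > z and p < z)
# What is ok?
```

Trace:
`p = 12` → p = 12
`y = 12` → y = 12
`z = 26` → z = 26
`ok = (p > y) or (y > z and p < z)` → ok = False
So ok = False

Answer: False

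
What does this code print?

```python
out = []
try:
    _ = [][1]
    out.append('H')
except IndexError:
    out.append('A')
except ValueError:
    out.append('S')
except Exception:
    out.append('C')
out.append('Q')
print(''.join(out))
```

Execution trace: 'A' (except IndexError) → 'Q' (after the try/except). Output: AQ

Answer: AQ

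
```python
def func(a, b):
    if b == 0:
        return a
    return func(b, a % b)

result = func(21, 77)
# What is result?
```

func(21, 77) -> func(77, 21) -> func(21, 14) -> func(14, 7) -> func(7, 0) -> 7

Answer: 7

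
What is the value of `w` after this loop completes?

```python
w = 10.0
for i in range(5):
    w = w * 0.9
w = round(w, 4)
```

Exponential decay: 10.0 * 0.9^5
`w` takes the values: 10.0 → 9.0 → 8.1 → 7.29 → 6.561 → 5.9049

Answer: 5.9049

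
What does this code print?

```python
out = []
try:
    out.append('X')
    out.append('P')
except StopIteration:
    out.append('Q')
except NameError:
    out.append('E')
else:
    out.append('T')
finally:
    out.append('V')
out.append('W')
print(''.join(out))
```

Execution trace: 'X' (try body) → 'P' (try body, no exception) → 'T' (else) → 'V' (finally) → 'W' (after the try/except). Output: XPTVW

Answer: XPTVW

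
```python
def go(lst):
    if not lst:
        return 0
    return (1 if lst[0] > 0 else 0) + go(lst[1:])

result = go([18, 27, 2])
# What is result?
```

Count of positive elements in [18, 27, 2] = 3

Answer: 3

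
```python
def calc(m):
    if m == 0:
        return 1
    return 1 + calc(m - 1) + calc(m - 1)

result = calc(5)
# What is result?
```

calc(m) = 1 + 2·calc(m-1), calc(0)=1. Closed form: (1+1)·2^5 - 1 = 63.

Answer: 63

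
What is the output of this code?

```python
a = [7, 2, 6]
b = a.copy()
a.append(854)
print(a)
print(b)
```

Key concept: list.copy() creates independent copy.
Step by step:
`a = [7, 2, 6]` → a = [7, 2, 6]
`b = a.copy()` → b = [7, 2, 6]
`a.append(854)` → a = [7, 2, 6, 854]
`print(a)` → prints [7, 2, 6, 854]
`print(b)` → prints [7, 2, 6]

Answer:
[7, 2, 6, 854]
[7, 2, 6]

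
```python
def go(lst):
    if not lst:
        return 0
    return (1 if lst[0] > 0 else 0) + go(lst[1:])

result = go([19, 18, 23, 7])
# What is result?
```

Count of positive elements in [19, 18, 23, 7] = 4

Answer: 4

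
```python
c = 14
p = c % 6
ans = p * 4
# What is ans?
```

Trace:
`c = 14` → c = 14
`p = c % 6` → p = 2
`ans = p * 4` → ans = 8
So ans = 8

Answer: 8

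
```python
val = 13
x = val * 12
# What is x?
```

Trace:
`val = 13` → val = 13
`x = val * 12` → x = 156
So x = 156

Answer: 156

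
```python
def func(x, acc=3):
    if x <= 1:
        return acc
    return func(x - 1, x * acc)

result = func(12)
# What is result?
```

Accumulator trace (n, acc): (12, 3) -> (11, 36) -> (10, 396) -> (9, 3960) -> (8, 35640) -> (7, 285120) -> (6, 1995840) -> (5, 11975040) -> (4, 59875200) -> (3, 239500800) -> (2, 718502400) -> (1, 1437004800) -> return 1437004800

Answer: 1437004800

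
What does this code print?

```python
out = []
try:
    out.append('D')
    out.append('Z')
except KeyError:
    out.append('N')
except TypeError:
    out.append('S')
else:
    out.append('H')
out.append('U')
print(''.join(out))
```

Execution trace: 'D' (try body) → 'Z' (try body, no exception) → 'H' (else) → 'U' (after the try/except). Output: DZHU

Answer: DZHU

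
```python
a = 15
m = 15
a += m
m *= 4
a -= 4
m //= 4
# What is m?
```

Trace:
`a = 15` → a = 15
`m = 15` → m = 15
`a += m` → a = 30
`m *= 4` → m = 60
`a -= 4` → a = 26
`m //= 4` → m = 15
So m = 15

Answer: 15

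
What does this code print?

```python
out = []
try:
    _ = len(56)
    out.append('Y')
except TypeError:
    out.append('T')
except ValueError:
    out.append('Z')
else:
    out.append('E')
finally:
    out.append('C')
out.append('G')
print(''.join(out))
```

Execution trace: 'T' (except TypeError) → 'C' (finally) → 'G' (after the try/except). Output: TCG

Answer: TCG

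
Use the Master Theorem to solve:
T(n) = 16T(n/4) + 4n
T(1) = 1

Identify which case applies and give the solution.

a=16, b=4, f(n)=4n. log_4(16) = 2. Since c=1 < 2, Case 1 applies: T(n) = Θ(n^log_b(a)) = O(n^2).

Answer: O(n^2) - Case 1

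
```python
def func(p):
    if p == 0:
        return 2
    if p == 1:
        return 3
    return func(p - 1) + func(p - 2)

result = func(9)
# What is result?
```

Build up from base cases: func(0)=2, func(1)=3, func(2)=5, func(3)=8, func(4)=13, func(5)=21, func(6)=34, ..., func(9)=144

Answer: 144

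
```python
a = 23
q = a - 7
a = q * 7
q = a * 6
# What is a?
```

Trace:
`a = 23` → a = 23
`q = a - 7` → q = 16
`a = q * 7` → a = 112
`q = a * 6` → q = 672
So a = 112

Answer: 112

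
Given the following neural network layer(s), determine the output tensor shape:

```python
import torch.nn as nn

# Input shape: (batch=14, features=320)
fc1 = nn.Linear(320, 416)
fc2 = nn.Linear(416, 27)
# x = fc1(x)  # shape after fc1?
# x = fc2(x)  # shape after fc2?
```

Input: (14, 320) -> after fc1: (14, 416) -> Output: (14, 27)

Answer: (14, 27)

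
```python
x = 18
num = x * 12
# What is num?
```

Trace:
`x = 18` → x = 18
`num = x * 12` → num = 216
So num = 216

Answer: 216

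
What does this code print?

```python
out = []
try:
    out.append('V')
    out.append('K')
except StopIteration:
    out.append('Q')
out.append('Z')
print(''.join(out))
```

Execution trace: 'V' (try body) → 'K' (try body, no exception) → 'Z' (after the try/except). Output: VKZ

Answer: VKZ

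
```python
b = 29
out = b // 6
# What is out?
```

Trace:
`b = 29` → b = 29
`out = b // 6` → out = 4
So out = 4

Answer: 4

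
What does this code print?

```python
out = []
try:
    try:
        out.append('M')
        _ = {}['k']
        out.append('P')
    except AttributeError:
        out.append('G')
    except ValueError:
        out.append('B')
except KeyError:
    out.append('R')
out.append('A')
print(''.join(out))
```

Execution trace: 'M' (try body) → 'R' (outer except KeyError) → 'A' (after the try/except). Output: MRA

Answer: MRA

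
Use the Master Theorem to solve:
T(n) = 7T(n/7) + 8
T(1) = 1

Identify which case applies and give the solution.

a=7, b=7, f(n)=8. log_7(7) = 1. Since c=0 < 1, Case 1 applies: T(n) = Θ(n^log_b(a)) = O(n).

Answer: O(n) - Case 1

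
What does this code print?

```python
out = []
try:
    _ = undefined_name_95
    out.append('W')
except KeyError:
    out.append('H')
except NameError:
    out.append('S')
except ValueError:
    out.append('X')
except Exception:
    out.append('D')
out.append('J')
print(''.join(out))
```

Execution trace: 'S' (except NameError) → 'J' (after the try/except). Output: SJ

Answer: SJ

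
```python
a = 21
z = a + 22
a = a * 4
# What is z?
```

Trace:
`a = 21` → a = 21
`z = a + 22` → z = 43
`a = a * 4` → a = 84
So z = 43

Answer: 43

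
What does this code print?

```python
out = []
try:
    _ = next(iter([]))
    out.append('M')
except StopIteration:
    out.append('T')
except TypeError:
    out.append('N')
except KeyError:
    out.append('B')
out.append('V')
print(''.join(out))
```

Execution trace: 'T' (except StopIteration) → 'V' (after the try/except). Output: TV

Answer: TV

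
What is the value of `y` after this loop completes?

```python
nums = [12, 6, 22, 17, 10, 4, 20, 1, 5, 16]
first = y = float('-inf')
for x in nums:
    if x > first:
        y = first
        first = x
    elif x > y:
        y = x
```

Second largest (with repeats) in [12, 6, 22, 17, 10, 4, 20, 1, 5, 16]
`y` takes the values: -inf → 6 → 12 → 17 → 20

Answer: 20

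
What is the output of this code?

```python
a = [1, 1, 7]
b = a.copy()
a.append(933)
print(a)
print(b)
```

Key concept: list.copy() creates independent copy.
Step by step:
`a = [1, 1, 7]` → a = [1, 1, 7]
`b = a.copy()` → b = [1, 1, 7]
`a.append(933)` → a = [1, 1, 7, 933]
`print(a)` → prints [1, 1, 7, 933]
`print(b)` → prints [1, 1, 7]

Answer:
[1, 1, 7, 933]
[1, 1, 7]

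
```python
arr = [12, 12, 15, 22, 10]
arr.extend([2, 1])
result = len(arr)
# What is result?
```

Trace:
`arr = [12, 12, 15, 22, 10]` → arr = [12, 12, 15, 22, 10]
`arr.extend([2, 1])` → arr = [12, 12, 15, 22, 10, 2, 1]
`result = len(arr)` → result = 7
So result = 7

Answer: 7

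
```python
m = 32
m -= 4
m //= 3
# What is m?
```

Trace:
`m = 32` → m = 32
`m -= 4` → m = 28
`m //= 3` → m = 9
So m = 9

Answer: 9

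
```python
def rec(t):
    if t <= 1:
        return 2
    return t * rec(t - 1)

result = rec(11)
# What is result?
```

rec(11) = 11 * 10 * 9 * 8 * 7 * 6 * 5 * 4 * 3 * 2 * 2 = 79833600

Answer: 79833600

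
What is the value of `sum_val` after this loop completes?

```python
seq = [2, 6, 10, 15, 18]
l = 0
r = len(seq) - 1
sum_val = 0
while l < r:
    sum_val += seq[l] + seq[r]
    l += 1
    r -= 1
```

Sum of pairs from ends
`sum_val` takes the values: 0 → 20 → 41

Answer: 41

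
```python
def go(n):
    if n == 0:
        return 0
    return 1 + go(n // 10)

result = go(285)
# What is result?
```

Count of digits of 285: 3

Answer: 3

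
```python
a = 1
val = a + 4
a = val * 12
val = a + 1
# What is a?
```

Trace:
`a = 1` → a = 1
`val = a + 4` → val = 5
`a = val * 12` → a = 60
`val = a + 1` → val = 61
So a = 60

Answer: 60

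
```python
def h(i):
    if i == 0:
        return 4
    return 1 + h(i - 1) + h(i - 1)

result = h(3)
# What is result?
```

h(i) = 1 + 2·h(i-1), h(0)=4. Closed form: (4+1)·2^3 - 1 = 39.

Answer: 39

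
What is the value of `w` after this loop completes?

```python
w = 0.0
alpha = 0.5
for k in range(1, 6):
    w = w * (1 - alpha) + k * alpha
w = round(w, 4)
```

Moving average with lr=0.5
`w` takes the values: 0.0 → 0.5 → 1.25 → 2.125 → 3.0625 → 4.03125 → 4.0312

Answer: 4.0312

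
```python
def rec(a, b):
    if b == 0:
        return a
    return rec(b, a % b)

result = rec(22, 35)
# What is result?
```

rec(22, 35) -> rec(35, 22) -> rec(22, 13) -> rec(13, 9) -> rec(9, 4) -> rec(4, 1) -> rec(1, 0) -> 1

Answer: 1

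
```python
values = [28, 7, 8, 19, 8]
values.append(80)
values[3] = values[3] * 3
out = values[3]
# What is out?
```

Trace:
`values = [28, 7, 8, 19, 8]` → values = [28, 7, 8, 19, 8]
`values.append(80)` → values = [28, 7, 8, 19, 8, 80]
`values[3] = values[3] * 3` → values = [28, 7, 8, 57, 8, 80]
`out = values[3]` → out = 57
So out = 57

Answer: 57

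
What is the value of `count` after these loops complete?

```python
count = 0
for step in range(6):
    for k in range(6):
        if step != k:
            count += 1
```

6² - 6 (exclude diagonal)
`count` takes the values: 0 → 1 → 2 → 3 → 4 → 5 → 6 → 7 → 8 → 9 → 10 → 11 → 12 → 13 → 14 → 15 → 16 → 17 → 18 → 19 → 20 → 21 → 22 → 23 → 24 → 25 → 26 → 27 → 28 → 29 → 30

Answer: 30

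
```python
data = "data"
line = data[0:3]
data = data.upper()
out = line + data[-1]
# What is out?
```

Trace:
`data = "data"` → data = 'data'
`line = data[0:3]` → line = 'dat'
`data = data.upper()` → data = 'DATA'
`out = line + data[-1]` → out = 'datA'
So out = 'datA'

Answer: 'datA'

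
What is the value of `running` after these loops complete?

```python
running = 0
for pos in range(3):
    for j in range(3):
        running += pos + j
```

Sum of all pos+j for pos,j in 3x3
`running` takes the values: 0 → 1 → 3 → 4 → 6 → 9 → 11 → 14 → 18

Answer: 18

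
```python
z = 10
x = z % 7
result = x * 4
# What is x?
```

Trace:
`z = 10` → z = 10
`x = z % 7` → x = 3
`result = x * 4` → result = 12
So x = 3

Answer: 3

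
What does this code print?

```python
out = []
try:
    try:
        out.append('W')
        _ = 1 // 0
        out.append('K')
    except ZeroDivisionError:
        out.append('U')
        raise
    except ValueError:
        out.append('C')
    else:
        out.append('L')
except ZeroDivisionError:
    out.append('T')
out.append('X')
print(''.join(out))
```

Execution trace: 'W' (inner try body) → 'U' (inner except ZeroDivisionError) → 'T' (outer except ZeroDivisionError) → 'X' (after the try/except). Output: WUTX

Answer: WUTX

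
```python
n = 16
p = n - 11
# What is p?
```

Trace:
`n = 16` → n = 16
`p = n - 11` → p = 5
So p = 5

Answer: 5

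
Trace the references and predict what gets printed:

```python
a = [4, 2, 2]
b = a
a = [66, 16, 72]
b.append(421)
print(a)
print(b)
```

Key concept: rebinding vs mutation: a is rebound to a new list, b still points at the original.
Step by step:
`a = [4, 2, 2]` → a = [4, 2, 2]
`b = a` → b = [4, 2, 2] (same object as a)
`a = [66, 16, 72]` → a = [66, 16, 72]
`b.append(421)` → b = [4, 2, 2, 421]
`print(a)` → prints [66, 16, 72]
`print(b)` → prints [4, 2, 2, 421]

Answer:
[66, 16, 72]
[4, 2, 2, 421]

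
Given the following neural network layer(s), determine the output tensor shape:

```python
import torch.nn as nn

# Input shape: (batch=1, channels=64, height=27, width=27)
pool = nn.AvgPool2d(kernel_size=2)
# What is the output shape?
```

Input: (1, 64, 27, 27) -> Output: (1, 64, 13, 13)

Answer: (1, 64, 13, 13)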